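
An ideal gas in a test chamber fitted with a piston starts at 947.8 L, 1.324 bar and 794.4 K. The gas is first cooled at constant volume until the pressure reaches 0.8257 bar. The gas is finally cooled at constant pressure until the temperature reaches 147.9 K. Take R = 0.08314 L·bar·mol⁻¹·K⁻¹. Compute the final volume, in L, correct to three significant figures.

Isochoric, so P/T is constant: V₂ = V₁; T₂ = T₁·(P₂/P₁) = 495.4 K.
P constant ⇒ V ∝ T: P₃ = P₂; V₃ = V₂·(T₃/T₂) = 283.0 L.

V₃ ≈ 283 L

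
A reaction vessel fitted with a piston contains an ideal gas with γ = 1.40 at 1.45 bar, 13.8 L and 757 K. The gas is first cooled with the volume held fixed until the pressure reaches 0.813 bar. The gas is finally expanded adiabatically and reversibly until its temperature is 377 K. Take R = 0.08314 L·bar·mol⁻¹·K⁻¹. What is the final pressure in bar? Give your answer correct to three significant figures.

P₃ ≈ 0.537 bar

V constant ⇒ P ∝ T: V₂ = V₁; T₂ = T₁·(P₂/P₁) = 424.4 K.
Adiabatic (γ = 1.40), T V^(γ−1) and P V^γ constant: P₃ = P₂·(T₃/T₂)^(γ/(γ−1)) = 0.5369 bar; V₃ = V₂·(T₂/T₃)^(1/(γ−1)) = 18.56 L.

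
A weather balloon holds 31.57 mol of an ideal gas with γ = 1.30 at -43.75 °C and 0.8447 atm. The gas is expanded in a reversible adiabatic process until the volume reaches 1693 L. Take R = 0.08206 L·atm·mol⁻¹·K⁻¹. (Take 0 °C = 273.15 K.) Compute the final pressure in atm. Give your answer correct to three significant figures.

Convert: T₁ = 229.4 K.
From PV = nRT: V₁ = nRT₁/P₁ = 703.6 L.
Reversible adiabatic, γ = 1.30: T₂ = T₁·(V₁/V₂)^(γ−1) = 176.3 K; P₂ = P₁·(V₁/V₂)^γ = 0.2697 atm.

P₂ ≈ 0.270 atm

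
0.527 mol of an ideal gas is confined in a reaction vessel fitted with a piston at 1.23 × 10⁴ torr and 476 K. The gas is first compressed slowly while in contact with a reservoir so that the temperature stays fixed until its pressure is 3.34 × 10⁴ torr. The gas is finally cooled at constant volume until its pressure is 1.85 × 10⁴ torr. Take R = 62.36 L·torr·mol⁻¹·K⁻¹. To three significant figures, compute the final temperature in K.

T₃ ≈ 264 K

From PV = nRT: V₁ = nRT₁/P₁ = 1.272 L.
Isothermal, so P V is constant: T₂ = T₁; V₂ = V₁·(P₁/P₂) = 0.4684 L.
Isochoric, so P/T is constant: V₃ = V₂; T₃ = T₂·(P₃/P₂) = 263.7 K.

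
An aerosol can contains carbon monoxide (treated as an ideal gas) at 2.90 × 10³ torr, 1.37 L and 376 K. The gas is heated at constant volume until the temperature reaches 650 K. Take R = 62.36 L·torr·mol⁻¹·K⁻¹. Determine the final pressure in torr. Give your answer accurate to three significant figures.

V constant ⇒ P ∝ T: V₂ = V₁; P₂ = P₁·(T₂/T₁) = 5013 torr.

P₂ ≈ 5.01e+03 torr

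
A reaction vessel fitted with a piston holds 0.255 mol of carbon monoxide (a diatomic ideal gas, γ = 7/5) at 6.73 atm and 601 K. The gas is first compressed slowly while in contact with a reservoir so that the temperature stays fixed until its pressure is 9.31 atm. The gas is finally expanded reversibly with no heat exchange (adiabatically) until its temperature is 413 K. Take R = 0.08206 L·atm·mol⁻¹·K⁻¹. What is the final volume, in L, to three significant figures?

V₃ ≈ 3.45 L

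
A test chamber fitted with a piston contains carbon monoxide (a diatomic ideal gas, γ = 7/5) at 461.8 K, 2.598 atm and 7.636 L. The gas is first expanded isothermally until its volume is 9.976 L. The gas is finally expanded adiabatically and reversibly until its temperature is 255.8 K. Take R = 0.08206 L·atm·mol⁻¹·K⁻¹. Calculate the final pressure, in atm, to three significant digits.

Isothermal, so P V is constant: T₂ = T₁; P₂ = P₁·(V₁/V₂) = 1.989 atm.
Reversible adiabatic, γ = 7/5: P₃ = P₂·(T₃/T₂)^(γ/(γ−1)) = 0.2515 atm; V₃ = V₂·(T₂/T₃)^(1/(γ−1)) = 43.69 L.

P₃ ≈ 0.252 atm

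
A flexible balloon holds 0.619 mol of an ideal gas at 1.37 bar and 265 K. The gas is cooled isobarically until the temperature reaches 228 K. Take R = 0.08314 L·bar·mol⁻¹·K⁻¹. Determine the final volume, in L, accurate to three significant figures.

V₂ ≈ 8.56 L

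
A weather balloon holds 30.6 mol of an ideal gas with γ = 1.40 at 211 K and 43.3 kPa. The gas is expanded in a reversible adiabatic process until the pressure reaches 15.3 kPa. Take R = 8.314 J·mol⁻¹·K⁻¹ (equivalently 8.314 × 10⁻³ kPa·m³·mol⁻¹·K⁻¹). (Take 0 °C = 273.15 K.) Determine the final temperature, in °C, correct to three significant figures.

From PV = nRT: V₁ = nRT₁/P₁ = 1.240 m³.
Reversible adiabatic, γ = 1.40: T₂ = T₁·(P₂/P₁)^((γ−1)/γ) = 156.7 K; V₂ = V₁·(P₁/P₂)^(1/γ) = 2.606 m³.

T₂ ≈ -116 °C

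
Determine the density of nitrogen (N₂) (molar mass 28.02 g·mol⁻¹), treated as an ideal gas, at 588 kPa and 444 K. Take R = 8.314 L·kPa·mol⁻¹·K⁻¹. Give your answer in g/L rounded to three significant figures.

ρ = PM/(RT) = (588 × 28.02) / (8.314 × 444.0)

ρ ≈ 4.46 g/L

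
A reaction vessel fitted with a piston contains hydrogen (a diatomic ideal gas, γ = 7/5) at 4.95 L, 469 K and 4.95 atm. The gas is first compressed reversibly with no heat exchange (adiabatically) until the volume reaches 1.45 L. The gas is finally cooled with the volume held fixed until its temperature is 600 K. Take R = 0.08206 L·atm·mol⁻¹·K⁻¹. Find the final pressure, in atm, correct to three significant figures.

Reversible adiabatic, γ = 7/5: T₂ = T₁·(V₁/V₂)^(γ−1) = 766.4 K; P₂ = P₁·(V₁/V₂)^γ = 27.61 atm.
V constant ⇒ P ∝ T: V₃ = V₂; P₃ = P₂·(T₃/T₂) = 21.62 atm.

P₃ ≈ 21.6 atm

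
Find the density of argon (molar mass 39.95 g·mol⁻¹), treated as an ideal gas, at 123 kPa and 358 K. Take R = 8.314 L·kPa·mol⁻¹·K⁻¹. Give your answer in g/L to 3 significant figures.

ρ ≈ 1.65 g/L

ρ = PM/(RT) = (123 × 39.95) / (8.314 × 358.0)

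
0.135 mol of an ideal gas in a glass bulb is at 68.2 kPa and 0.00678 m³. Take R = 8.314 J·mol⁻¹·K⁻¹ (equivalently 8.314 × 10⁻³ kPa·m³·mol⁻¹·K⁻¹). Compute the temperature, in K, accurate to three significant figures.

T ≈ 412 K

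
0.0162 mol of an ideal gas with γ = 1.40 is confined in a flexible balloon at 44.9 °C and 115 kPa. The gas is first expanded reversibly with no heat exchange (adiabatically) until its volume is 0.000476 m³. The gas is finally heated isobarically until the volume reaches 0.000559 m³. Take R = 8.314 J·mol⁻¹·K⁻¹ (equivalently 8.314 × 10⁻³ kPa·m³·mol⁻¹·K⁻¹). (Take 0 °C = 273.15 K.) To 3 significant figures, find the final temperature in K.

Convert: T₁ = 318.0 K.
From PV = nRT: V₁ = nRT₁/P₁ = 0.0003725 m³.
Reversible adiabatic, γ = 1.40: T₂ = T₁·(V₁/V₂)^(γ−1) = 288.3 K; P₂ = P₁·(V₁/V₂)^γ = 81.59 kPa.
Isobaric, so V/T is constant: P₃ = P₂; T₃ = T₂·(V₃/V₂) = 338.6 K.

T₃ ≈ 339 K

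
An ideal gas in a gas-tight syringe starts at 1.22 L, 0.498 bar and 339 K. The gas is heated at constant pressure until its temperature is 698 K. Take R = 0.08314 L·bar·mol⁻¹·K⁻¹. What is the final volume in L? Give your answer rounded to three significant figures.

V₂ ≈ 2.51 L

Isobaric, so V/T is constant: P₂ = P₁; V₂ = V₁·(T₂/T₁) = 2.512 L.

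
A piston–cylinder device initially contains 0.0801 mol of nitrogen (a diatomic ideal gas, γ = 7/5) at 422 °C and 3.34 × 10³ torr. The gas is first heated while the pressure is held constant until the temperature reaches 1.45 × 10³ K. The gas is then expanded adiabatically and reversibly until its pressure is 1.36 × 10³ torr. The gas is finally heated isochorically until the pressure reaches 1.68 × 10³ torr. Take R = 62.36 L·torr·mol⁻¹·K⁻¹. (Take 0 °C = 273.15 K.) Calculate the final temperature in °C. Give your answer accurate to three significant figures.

Convert: T₁ = 695.1 K.
From PV = nRT: V₁ = nRT₁/P₁ = 1.040 L.
Isobaric, so V/T is constant: P₂ = P₁; V₂ = V₁·(T₂/T₁) = 2.169 L.
Adiabatic (γ = 7/5), T V^(γ−1) and P V^γ constant: T₃ = T₂·(P₃/P₂)^((γ−1)/γ) = 1122 K; V₃ = V₂·(P₂/P₃)^(1/γ) = 4.120 L.
V constant ⇒ P ∝ T: V₄ = V₃; T₄ = T₃·(P₄/P₃) = 1386 K.

T₄ ≈ 1.11e+03 °C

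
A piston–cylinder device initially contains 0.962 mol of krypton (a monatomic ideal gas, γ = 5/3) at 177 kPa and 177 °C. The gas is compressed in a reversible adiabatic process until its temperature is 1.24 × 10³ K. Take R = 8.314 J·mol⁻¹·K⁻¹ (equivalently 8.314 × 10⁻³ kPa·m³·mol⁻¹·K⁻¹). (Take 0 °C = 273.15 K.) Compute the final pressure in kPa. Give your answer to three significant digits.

Convert: T₁ = 450.1 K.
From PV = nRT: V₁ = nRT₁/P₁ = 0.02034 m³.
Adiabatic (γ = 5/3), T V^(γ−1) and P V^γ constant: P₂ = P₁·(T₂/T₁)^(γ/(γ−1)) = 2229 kPa; V₂ = V₁·(T₁/T₂)^(1/(γ−1)) = 0.004449 m³.

P₂ ≈ 2.23e+03 kPa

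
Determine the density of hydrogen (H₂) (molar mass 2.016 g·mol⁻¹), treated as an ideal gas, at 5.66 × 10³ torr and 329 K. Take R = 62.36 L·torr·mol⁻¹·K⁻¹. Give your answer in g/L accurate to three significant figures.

ρ ≈ 0.556 g/L

ρ = PM/(RT) = (5.66e+03 × 2.016) / (62.36 × 329.0)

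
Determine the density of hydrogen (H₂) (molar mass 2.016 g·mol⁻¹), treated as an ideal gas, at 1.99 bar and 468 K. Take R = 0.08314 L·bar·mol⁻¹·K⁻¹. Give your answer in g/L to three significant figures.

ρ = PM/(RT) = (1.99 × 2.016) / (0.08314 × 468.0)

ρ ≈ 0.103 g/L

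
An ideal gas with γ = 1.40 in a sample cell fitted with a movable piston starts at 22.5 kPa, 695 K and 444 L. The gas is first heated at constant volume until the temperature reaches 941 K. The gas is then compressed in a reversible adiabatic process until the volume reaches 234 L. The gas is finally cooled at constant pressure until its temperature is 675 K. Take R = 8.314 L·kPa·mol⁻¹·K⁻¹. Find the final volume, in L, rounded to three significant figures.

V₄ ≈ 130 L

Isochoric, so P/T is constant: V₂ = V₁; P₂ = P₁·(T₂/T₁) = 30.46 kPa.
Adiabatic (γ = 1.40), T V^(γ−1) and P V^γ constant: T₃ = T₂·(V₂/V₃)^(γ−1) = 1216 K; P₃ = P₂·(V₂/V₃)^γ = 74.68 kPa.
Isobaric, so V/T is constant: P₄ = P₃; V₄ = V₃·(T₄/T₃) = 129.9 L.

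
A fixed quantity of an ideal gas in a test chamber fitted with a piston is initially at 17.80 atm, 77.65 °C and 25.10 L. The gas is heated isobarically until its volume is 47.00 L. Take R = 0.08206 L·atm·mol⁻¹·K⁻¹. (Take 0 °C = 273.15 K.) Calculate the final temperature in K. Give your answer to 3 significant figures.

Convert: T₁ = 350.8 K.
P constant ⇒ V ∝ T: P₂ = P₁; T₂ = T₁·(V₂/V₁) = 656.9 K.

T₂ ≈ 657 K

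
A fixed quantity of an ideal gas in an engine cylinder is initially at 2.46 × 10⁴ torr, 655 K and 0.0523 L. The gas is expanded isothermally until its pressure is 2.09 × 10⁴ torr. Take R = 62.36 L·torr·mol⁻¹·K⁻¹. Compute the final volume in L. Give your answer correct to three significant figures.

Isothermal, so P V is constant: T₂ = T₁; V₂ = V₁·(P₁/P₂) = 0.06156 L.

V₂ ≈ 0.0616 L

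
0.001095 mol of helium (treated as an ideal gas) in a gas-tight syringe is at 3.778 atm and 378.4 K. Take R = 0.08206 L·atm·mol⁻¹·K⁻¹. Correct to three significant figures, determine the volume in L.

V ≈ 0.00900 L

PV = nRT ⇒ V = nRT/P = (0.001095 × 0.08206 × 378.4) / 3.778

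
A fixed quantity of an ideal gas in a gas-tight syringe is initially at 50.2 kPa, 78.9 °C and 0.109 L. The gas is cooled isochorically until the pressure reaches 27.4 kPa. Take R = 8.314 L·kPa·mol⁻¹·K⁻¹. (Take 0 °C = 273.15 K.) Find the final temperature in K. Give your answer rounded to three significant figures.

Convert: T₁ = 352.0 K.
V constant ⇒ P ∝ T: V₂ = V₁; T₂ = T₁·(P₂/P₁) = 192.2 K.

T₂ ≈ 192 K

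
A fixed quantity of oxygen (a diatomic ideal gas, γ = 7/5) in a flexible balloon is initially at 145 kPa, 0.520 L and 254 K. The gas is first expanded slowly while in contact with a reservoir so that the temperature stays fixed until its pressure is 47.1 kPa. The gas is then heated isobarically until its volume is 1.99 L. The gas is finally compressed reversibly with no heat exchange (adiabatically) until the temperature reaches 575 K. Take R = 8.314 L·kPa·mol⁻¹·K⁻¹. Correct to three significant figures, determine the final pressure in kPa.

T constant ⇒ Boyle's law P V = const: T₂ = T₁; V₂ = V₁·(P₁/P₂) = 1.601 L.
P constant ⇒ V ∝ T: P₃ = P₂; T₃ = T₂·(V₃/V₂) = 315.7 K.
Reversible adiabatic, γ = 7/5: P₄ = P₃·(T₄/T₃)^(γ/(γ−1)) = 383.9 kPa; V₄ = V₃·(T₃/T₄)^(1/(γ−1)) = 0.4447 L.

P₄ ≈ 384 kPa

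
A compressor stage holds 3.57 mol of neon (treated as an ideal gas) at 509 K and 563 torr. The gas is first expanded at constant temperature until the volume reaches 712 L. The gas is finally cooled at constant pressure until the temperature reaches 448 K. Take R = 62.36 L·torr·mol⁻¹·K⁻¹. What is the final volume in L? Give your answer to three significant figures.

From PV = nRT: V₁ = nRT₁/P₁ = 201.3 L.
T constant ⇒ Boyle's law P V = const: T₂ = T₁; P₂ = P₁·(V₁/V₂) = 159.2 torr.
P constant ⇒ V ∝ T: P₃ = P₂; V₃ = V₂·(T₃/T₂) = 626.7 L.

V₃ ≈ 627 L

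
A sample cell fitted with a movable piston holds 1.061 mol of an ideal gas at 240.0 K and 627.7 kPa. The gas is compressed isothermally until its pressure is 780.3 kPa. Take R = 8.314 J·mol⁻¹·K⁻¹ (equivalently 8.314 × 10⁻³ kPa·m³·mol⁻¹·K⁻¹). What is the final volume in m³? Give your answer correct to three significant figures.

V₂ ≈ 0.00271 m³

From PV = nRT: V₁ = nRT₁/P₁ = 0.003373 m³.
T constant ⇒ Boyle's law P V = const: T₂ = T₁; V₂ = V₁·(P₁/P₂) = 0.002713 m³.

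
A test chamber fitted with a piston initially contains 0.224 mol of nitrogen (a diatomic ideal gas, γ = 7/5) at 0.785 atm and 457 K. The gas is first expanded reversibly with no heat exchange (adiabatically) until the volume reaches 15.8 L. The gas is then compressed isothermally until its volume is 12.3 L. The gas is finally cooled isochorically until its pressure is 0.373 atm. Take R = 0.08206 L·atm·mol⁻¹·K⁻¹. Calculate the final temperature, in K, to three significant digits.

From PV = nRT: V₁ = nRT₁/P₁ = 10.70 L.
Adiabatic (γ = 7/5), T V^(γ−1) and P V^γ constant: T₂ = T₁·(V₁/V₂)^(γ−1) = 391.0 K; P₂ = P₁·(V₁/V₂)^γ = 0.4549 atm.
Isothermal, so P V is constant: T₃ = T₂; P₃ = P₂·(V₂/V₃) = 0.5844 atm.
Isochoric, so P/T is constant: V₄ = V₃; T₄ = T₃·(P₄/P₃) = 249.6 K.

T₄ ≈ 250 K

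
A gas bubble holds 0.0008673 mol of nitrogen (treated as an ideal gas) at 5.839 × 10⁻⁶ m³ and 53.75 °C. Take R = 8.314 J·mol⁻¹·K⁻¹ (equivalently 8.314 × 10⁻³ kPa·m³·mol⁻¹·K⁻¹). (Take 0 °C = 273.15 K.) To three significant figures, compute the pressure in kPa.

Convert: T = 326.90 K.
PV = nRT ⇒ P = nRT/V = (0.0008673 × 8.314 × 10⁻³ × 326.90) / 5.839e-06

P ≈ 404 kPa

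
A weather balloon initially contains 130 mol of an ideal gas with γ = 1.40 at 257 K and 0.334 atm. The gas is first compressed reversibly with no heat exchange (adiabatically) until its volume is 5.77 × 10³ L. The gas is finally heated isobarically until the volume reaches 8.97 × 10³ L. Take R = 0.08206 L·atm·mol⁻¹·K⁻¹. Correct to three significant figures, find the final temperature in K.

From PV = nRT: V₁ = nRT₁/P₁ = 8208 L.
Reversible adiabatic, γ = 1.40: T₂ = T₁·(V₁/V₂)^(γ−1) = 295.9 K; P₂ = P₁·(V₁/V₂)^γ = 0.5471 atm.
P constant ⇒ V ∝ T: P₃ = P₂; T₃ = T₂·(V₃/V₂) = 460.0 K.

T₃ ≈ 460 K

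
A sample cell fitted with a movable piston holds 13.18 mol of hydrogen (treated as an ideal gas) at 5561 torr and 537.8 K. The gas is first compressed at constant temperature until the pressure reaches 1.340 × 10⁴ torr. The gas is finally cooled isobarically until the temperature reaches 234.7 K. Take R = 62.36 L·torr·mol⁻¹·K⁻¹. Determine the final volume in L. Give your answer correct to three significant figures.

From PV = nRT: V₁ = nRT₁/P₁ = 79.49 L.
T constant ⇒ Boyle's law P V = const: T₂ = T₁; V₂ = V₁·(P₁/P₂) = 32.99 L.
Isobaric, so V/T is constant: P₃ = P₂; V₃ = V₂·(T₃/T₂) = 14.40 L.

V₃ ≈ 14.4 L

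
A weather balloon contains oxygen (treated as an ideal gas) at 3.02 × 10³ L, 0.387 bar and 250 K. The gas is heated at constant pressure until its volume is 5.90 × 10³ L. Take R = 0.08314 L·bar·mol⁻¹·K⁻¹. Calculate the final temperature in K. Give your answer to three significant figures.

P constant ⇒ V ∝ T: P₂ = P₁; T₂ = T₁·(V₂/V₁) = 488.4 K.

T₂ ≈ 488 K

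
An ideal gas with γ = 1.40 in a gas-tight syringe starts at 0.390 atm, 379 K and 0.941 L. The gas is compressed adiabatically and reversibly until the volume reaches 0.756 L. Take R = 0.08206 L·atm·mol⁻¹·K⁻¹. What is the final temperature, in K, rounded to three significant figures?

Reversible adiabatic, γ = 1.40: T₂ = T₁·(V₁/V₂)^(γ−1) = 413.7 K; P₂ = P₁·(V₁/V₂)^γ = 0.5299 atm.

T₂ ≈ 414 K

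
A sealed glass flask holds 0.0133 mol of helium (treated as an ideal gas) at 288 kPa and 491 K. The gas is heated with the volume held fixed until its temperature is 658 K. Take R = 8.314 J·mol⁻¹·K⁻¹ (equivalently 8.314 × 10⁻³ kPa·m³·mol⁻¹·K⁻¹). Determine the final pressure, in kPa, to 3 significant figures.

P₂ ≈ 386 kPa

From PV = nRT: V₁ = nRT₁/P₁ = 0.0001885 m³.
V constant ⇒ P ∝ T: V₂ = V₁; P₂ = P₁·(T₂/T₁) = 386.0 kPa.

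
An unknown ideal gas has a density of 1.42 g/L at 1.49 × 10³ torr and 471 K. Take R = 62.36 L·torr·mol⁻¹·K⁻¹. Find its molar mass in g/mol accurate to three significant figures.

M ≈ 28.0 g/mol

ρ = PM/(RT) ⇒ M = ρRT/P = (1.42 × 62.36 × 471.0) / 1.49e+03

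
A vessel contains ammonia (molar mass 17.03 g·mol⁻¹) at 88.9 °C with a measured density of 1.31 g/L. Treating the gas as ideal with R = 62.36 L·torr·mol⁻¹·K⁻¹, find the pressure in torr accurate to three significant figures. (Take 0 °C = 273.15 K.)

ρ = PM/(RT) ⇒ P = ρRT/M = (1.31 × 62.36 × 362.0) / 17.03

P ≈ 1.74e+03 torr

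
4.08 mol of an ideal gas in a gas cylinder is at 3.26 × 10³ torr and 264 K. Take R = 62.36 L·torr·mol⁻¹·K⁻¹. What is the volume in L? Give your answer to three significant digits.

PV = nRT ⇒ V = nRT/P = (4.08 × 62.36 × 264) / 3.26e+03

V ≈ 20.6 L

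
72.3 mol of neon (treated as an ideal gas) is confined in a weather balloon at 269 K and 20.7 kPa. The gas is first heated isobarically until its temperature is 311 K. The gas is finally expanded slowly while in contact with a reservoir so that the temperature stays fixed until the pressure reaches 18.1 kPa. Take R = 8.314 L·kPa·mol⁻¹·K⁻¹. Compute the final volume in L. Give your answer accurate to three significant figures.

V₃ ≈ 1.03e+04 L

From PV = nRT: V₁ = nRT₁/P₁ = 7811 L.
Isobaric, so V/T is constant: P₂ = P₁; V₂ = V₁·(T₂/T₁) = 9031 L.
T constant ⇒ Boyle's law P V = const: T₃ = T₂; V₃ = V₂·(P₂/P₃) = 1.033e+04 L.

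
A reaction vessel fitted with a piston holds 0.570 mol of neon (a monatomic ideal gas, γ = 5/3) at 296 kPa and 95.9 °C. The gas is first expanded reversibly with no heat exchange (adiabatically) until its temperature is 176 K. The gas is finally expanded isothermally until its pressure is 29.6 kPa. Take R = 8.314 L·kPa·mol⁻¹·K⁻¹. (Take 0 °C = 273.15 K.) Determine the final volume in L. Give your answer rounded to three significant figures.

V₃ ≈ 28.2 L

Convert: T₁ = 369.0 K.
From PV = nRT: V₁ = nRT₁/P₁ = 5.909 L.
Reversible adiabatic, γ = 5/3: P₂ = P₁·(T₂/T₁)^(γ/(γ−1)) = 46.49 kPa; V₂ = V₁·(T₁/T₂)^(1/(γ−1)) = 17.94 L.
T constant ⇒ Boyle's law P V = const: T₃ = T₂; V₃ = V₂·(P₂/P₃) = 28.18 L.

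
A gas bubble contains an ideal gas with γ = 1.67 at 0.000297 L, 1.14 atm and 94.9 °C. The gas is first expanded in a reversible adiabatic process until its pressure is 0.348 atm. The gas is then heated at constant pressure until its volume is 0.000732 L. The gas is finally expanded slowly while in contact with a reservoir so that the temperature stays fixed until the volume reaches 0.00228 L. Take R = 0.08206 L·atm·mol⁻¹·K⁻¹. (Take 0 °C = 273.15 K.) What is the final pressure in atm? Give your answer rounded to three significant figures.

P₄ ≈ 0.112 atm

Convert: T₁ = 368.0 K.
Adiabatic (γ = 1.67), T V^(γ−1) and P V^γ constant: T₂ = T₁·(P₂/P₁)^((γ−1)/γ) = 228.6 K; V₂ = V₁·(P₁/P₂)^(1/γ) = 0.0006044 L.
P constant ⇒ V ∝ T: P₃ = P₂; T₃ = T₂·(V₃/V₂) = 276.9 K.
T constant ⇒ Boyle's law P V = const: T₄ = T₃; P₄ = P₃·(V₃/V₄) = 0.1117 atm.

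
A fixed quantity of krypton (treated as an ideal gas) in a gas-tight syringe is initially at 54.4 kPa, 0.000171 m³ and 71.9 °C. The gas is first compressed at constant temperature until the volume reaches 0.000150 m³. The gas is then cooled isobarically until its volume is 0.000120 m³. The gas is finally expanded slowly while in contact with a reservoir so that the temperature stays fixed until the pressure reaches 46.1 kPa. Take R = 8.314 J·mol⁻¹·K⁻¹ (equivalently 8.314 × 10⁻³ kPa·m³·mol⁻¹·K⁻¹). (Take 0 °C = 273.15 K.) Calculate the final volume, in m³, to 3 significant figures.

V₄ ≈ 0.000161 m³

Convert: T₁ = 345.0 K.
T constant ⇒ Boyle's law P V = const: T₂ = T₁; P₂ = P₁·(V₁/V₂) = 62.02 kPa.
Isobaric, so V/T is constant: P₃ = P₂; T₃ = T₂·(V₃/V₂) = 276.0 K.
Isothermal, so P V is constant: T₄ = T₃; V₄ = V₃·(P₃/P₄) = 0.0001614 m³.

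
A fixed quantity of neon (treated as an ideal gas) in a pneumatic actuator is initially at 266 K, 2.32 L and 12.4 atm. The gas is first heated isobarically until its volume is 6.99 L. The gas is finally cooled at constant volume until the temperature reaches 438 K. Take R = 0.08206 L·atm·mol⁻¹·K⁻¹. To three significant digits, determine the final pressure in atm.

P constant ⇒ V ∝ T: P₂ = P₁; T₂ = T₁·(V₂/V₁) = 801.4 K.
V constant ⇒ P ∝ T: V₃ = V₂; P₃ = P₂·(T₃/T₂) = 6.777 atm.

P₃ ≈ 6.78 atm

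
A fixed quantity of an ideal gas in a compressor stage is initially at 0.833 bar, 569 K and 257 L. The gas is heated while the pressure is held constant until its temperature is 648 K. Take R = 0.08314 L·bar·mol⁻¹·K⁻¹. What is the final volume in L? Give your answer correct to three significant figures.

V₂ ≈ 293 L

P constant ⇒ V ∝ T: P₂ = P₁; V₂ = V₁·(T₂/T₁) = 292.7 L.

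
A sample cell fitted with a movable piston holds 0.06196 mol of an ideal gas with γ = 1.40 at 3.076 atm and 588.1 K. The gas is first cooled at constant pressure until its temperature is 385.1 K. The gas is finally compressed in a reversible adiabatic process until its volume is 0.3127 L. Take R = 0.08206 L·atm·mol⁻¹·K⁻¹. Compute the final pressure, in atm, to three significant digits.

P₃ ≈ 8.32 atm

From PV = nRT: V₁ = nRT₁/P₁ = 0.9721 L.
P constant ⇒ V ∝ T: P₂ = P₁; V₂ = V₁·(T₂/T₁) = 0.6365 L.
Reversible adiabatic, γ = 1.40: T₃ = T₂·(V₂/V₃)^(γ−1) = 511.7 K; P₃ = P₂·(V₂/V₃)^γ = 8.321 atm.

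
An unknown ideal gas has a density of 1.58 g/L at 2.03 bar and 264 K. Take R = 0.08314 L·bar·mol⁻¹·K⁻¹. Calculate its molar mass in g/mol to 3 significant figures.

M ≈ 17.1 g/mol

ρ = PM/(RT) ⇒ M = ρRT/P = (1.58 × 0.08314 × 264.0) / 2.03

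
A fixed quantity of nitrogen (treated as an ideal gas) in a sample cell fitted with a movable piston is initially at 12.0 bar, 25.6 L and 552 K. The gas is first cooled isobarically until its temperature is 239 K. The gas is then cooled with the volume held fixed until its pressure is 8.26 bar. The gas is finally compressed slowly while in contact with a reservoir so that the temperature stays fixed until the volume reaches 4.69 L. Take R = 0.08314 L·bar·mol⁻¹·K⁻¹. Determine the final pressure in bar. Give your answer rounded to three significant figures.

Isobaric, so V/T is constant: P₂ = P₁; V₂ = V₁·(T₂/T₁) = 11.08 L.
V constant ⇒ P ∝ T: V₃ = V₂; T₃ = T₂·(P₃/P₂) = 164.5 K.
T constant ⇒ Boyle's law P V = const: T₄ = T₃; P₄ = P₃·(V₃/V₄) = 19.52 bar.

P₄ ≈ 19.5 bar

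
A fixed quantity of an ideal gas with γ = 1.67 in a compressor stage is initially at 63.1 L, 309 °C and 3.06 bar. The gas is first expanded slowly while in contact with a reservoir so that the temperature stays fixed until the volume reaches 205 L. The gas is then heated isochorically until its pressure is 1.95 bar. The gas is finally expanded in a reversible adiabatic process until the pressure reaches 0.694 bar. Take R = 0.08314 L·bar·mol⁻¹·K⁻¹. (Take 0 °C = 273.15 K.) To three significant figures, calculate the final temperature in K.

T₄ ≈ 796 K

Convert: T₁ = 582.1 K.
T constant ⇒ Boyle's law P V = const: T₂ = T₁; P₂ = P₁·(V₁/V₂) = 0.9419 bar.
Isochoric, so P/T is constant: V₃ = V₂; T₃ = T₂·(P₃/P₂) = 1205 K.
Adiabatic (γ = 1.67), T V^(γ−1) and P V^γ constant: T₄ = T₃·(P₄/P₃)^((γ−1)/γ) = 796.3 K; V₄ = V₃·(P₃/P₄)^(1/γ) = 380.6 L.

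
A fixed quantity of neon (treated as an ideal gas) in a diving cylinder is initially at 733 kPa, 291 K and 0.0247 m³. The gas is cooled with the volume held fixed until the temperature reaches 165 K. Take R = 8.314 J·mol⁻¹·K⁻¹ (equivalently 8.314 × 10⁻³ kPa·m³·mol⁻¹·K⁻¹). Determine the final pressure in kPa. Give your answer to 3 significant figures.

P₂ ≈ 416 kPa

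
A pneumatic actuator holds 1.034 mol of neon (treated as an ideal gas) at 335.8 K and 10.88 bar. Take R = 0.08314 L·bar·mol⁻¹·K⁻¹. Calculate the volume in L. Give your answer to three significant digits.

V ≈ 2.65 L

PV = nRT ⇒ V = nRT/P = (1.034 × 0.08314 × 335.8) / 10.88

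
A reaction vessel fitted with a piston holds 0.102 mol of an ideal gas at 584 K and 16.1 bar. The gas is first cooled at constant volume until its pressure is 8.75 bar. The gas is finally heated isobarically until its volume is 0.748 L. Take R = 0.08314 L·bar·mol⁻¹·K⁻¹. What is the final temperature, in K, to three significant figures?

T₃ ≈ 772 K

From PV = nRT: V₁ = nRT₁/P₁ = 0.3076 L.
V constant ⇒ P ∝ T: V₂ = V₁; T₂ = T₁·(P₂/P₁) = 317.4 K.
P constant ⇒ V ∝ T: P₃ = P₂; T₃ = T₂·(V₃/V₂) = 771.8 K.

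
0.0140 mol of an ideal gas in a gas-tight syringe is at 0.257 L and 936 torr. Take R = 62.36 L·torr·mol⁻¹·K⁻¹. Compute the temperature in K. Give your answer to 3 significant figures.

T ≈ 276 K

PV = nRT ⇒ T = PV/(nR) = (936 × 0.257) / (0.0140 × 62.36)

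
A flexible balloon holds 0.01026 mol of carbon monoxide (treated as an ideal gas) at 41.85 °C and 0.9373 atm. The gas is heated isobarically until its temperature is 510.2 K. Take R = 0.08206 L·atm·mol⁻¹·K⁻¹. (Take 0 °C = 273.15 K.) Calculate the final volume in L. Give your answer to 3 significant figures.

V₂ ≈ 0.458 L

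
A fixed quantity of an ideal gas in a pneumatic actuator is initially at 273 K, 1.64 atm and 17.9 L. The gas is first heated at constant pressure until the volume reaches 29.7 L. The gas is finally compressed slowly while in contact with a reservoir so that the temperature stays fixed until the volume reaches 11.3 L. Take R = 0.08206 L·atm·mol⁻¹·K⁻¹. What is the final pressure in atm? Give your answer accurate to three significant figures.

P₃ ≈ 4.31 atm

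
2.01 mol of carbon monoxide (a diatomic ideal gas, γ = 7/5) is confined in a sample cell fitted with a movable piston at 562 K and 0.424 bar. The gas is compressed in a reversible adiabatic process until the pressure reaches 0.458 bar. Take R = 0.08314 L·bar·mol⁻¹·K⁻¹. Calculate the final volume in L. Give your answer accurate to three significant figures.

From PV = nRT: V₁ = nRT₁/P₁ = 221.5 L.
Adiabatic (γ = 7/5), T V^(γ−1) and P V^γ constant: T₂ = T₁·(P₂/P₁)^((γ−1)/γ) = 574.5 K; V₂ = V₁·(P₁/P₂)^(1/γ) = 209.6 L.

V₂ ≈ 210 L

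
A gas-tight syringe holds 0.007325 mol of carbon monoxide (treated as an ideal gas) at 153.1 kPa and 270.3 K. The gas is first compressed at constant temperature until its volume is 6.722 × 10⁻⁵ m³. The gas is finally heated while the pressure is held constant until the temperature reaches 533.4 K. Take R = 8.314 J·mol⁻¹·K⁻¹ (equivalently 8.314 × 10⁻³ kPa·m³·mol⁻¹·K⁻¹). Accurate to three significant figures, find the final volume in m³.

V₃ ≈ 0.000133 m³

From PV = nRT: V₁ = nRT₁/P₁ = 0.0001075 m³.
Isothermal, so P V is constant: T₂ = T₁; P₂ = P₁·(V₁/V₂) = 244.9 kPa.
P constant ⇒ V ∝ T: P₃ = P₂; V₃ = V₂·(T₃/T₂) = 0.0001326 m³.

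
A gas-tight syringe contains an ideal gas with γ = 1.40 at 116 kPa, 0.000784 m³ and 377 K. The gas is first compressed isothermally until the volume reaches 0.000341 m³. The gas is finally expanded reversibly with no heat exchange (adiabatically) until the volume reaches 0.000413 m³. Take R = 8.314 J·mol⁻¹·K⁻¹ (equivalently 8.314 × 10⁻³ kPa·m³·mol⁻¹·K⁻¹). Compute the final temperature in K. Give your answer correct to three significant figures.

T₃ ≈ 349 K

Isothermal, so P V is constant: T₂ = T₁; P₂ = P₁·(V₁/V₂) = 266.7 kPa.
Adiabatic (γ = 1.40), T V^(γ−1) and P V^γ constant: T₃ = T₂·(V₂/V₃)^(γ−1) = 349.2 K; P₃ = P₂·(V₂/V₃)^γ = 204.0 kPa.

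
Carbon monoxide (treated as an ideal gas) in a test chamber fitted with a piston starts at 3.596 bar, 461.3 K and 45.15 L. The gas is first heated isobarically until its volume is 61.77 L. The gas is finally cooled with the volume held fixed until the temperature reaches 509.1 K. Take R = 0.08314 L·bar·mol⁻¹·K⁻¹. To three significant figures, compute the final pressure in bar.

P₃ ≈ 2.90 bar

P constant ⇒ V ∝ T: P₂ = P₁; T₂ = T₁·(V₂/V₁) = 631.1 K.
Isochoric, so P/T is constant: V₃ = V₂; P₃ = P₂·(T₃/T₂) = 2.901 bar.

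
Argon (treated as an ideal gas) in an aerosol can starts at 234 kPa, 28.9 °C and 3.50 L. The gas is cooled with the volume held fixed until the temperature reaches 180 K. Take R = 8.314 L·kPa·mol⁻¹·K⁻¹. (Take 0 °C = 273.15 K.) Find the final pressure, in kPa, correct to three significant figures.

P₂ ≈ 139 kPa

Convert: T₁ = 302.0 K.
Isochoric, so P/T is constant: V₂ = V₁; P₂ = P₁·(T₂/T₁) = 139.4 kPa.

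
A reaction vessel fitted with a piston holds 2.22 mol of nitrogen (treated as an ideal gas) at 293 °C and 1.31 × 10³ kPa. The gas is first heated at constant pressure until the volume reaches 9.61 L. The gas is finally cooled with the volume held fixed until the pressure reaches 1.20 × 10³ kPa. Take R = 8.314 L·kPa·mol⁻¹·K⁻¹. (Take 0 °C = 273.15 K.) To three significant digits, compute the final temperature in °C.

Convert: T₁ = 566.1 K.
From PV = nRT: V₁ = nRT₁/P₁ = 7.977 L.
Isobaric, so V/T is constant: P₂ = P₁; T₂ = T₁·(V₂/V₁) = 682.1 K.
V constant ⇒ P ∝ T: V₃ = V₂; T₃ = T₂·(P₃/P₂) = 624.8 K.

T₃ ≈ 352 °C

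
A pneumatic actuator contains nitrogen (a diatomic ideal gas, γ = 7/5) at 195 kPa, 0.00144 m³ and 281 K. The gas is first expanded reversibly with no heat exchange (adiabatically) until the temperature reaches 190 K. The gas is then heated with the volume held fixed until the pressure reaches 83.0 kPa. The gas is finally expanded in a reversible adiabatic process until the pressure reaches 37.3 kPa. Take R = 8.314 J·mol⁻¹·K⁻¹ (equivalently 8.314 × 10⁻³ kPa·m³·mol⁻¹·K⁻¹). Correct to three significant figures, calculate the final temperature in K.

Adiabatic (γ = 7/5), T V^(γ−1) and P V^γ constant: P₂ = P₁·(T₂/T₁)^(γ/(γ−1)) = 49.57 kPa; V₂ = V₁·(T₁/T₂)^(1/(γ−1)) = 0.003830 m³.
Isochoric, so P/T is constant: V₃ = V₂; T₃ = T₂·(P₃/P₂) = 318.1 K.
Adiabatic (γ = 7/5), T V^(γ−1) and P V^γ constant: T₄ = T₃·(P₄/P₃)^((γ−1)/γ) = 253.2 K; V₄ = V₃·(P₃/P₄)^(1/γ) = 0.006782 m³.

T₄ ≈ 253 K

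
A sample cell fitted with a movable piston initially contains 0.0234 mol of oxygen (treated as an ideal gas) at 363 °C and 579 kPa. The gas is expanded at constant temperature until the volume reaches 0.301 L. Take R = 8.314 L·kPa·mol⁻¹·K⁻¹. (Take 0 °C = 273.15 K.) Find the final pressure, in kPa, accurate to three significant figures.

P₂ ≈ 411 kPa

Convert: T₁ = 636.1 K.
From PV = nRT: V₁ = nRT₁/P₁ = 0.2138 L.
Isothermal, so P V is constant: T₂ = T₁; P₂ = P₁·(V₁/V₂) = 411.2 kPa.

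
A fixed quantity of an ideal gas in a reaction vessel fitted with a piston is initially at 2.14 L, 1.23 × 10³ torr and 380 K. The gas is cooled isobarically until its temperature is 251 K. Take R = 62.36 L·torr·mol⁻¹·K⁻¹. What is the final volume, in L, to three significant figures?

P constant ⇒ V ∝ T: P₂ = P₁; V₂ = V₁·(T₂/T₁) = 1.414 L.

V₂ ≈ 1.41 L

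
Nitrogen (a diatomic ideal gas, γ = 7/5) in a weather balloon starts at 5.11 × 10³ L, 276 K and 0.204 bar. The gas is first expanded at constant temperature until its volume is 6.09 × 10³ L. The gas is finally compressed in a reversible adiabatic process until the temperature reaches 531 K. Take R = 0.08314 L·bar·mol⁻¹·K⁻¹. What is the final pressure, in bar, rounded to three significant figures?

P₃ ≈ 1.69 bar

T constant ⇒ Boyle's law P V = const: T₂ = T₁; P₂ = P₁·(V₁/V₂) = 0.1712 bar.
Reversible adiabatic, γ = 7/5: P₃ = P₂·(T₃/T₂)^(γ/(γ−1)) = 1.691 bar; V₃ = V₂·(T₂/T₃)^(1/(γ−1)) = 1186 L.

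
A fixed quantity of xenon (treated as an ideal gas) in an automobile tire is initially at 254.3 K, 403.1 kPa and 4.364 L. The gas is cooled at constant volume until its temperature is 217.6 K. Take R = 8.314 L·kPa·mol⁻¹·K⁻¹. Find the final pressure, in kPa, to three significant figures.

V constant ⇒ P ∝ T: V₂ = V₁; P₂ = P₁·(T₂/T₁) = 344.9 kPa.

P₂ ≈ 345 kPa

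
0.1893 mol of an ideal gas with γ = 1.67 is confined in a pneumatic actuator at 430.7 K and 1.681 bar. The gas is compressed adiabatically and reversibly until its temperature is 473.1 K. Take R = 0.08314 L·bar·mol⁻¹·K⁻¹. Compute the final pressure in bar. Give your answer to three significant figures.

From PV = nRT: V₁ = nRT₁/P₁ = 4.032 L.
Adiabatic (γ = 1.67), T V^(γ−1) and P V^γ constant: P₂ = P₁·(T₂/T₁)^(γ/(γ−1)) = 2.124 bar; V₂ = V₁·(T₁/T₂)^(1/(γ−1)) = 3.505 L.

P₂ ≈ 2.12 bar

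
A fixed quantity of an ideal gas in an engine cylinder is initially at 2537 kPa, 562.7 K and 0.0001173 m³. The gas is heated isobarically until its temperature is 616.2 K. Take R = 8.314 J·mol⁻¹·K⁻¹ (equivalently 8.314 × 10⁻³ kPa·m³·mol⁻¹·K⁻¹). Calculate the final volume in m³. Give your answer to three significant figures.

V₂ ≈ 0.000128 m³

Isobaric, so V/T is constant: P₂ = P₁; V₂ = V₁·(T₂/T₁) = 0.0001285 m³.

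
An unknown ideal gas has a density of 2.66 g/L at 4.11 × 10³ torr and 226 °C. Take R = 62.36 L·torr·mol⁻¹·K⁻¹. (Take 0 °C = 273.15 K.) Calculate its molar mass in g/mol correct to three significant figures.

ρ = PM/(RT) ⇒ M = ρRT/P = (2.66 × 62.36 × 499.1) / 4.11e+03

M ≈ 20.1 g/mol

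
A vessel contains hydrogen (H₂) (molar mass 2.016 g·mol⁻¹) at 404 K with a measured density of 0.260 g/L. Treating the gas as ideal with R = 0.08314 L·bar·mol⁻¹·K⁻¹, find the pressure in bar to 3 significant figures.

P ≈ 4.33 bar

ρ = PM/(RT) ⇒ P = ρRT/M = (0.260 × 0.08314 × 404.0) / 2.016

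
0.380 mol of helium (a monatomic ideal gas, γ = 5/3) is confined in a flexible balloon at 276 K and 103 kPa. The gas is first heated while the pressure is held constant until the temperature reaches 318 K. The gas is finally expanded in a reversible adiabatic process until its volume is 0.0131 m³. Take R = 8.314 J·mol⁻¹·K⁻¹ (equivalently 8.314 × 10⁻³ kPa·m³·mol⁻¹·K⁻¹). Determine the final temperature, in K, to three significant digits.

T₃ ≈ 261 K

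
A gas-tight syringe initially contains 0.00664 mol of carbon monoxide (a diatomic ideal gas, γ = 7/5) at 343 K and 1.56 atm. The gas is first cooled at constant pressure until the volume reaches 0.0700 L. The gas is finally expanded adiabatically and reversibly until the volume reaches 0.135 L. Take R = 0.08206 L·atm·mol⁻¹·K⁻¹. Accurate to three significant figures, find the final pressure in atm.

From PV = nRT: V₁ = nRT₁/P₁ = 0.1198 L.
P constant ⇒ V ∝ T: P₂ = P₁; T₂ = T₁·(V₂/V₁) = 200.4 K.
Reversible adiabatic, γ = 7/5: T₃ = T₂·(V₂/V₃)^(γ−1) = 154.1 K; P₃ = P₂·(V₂/V₃)^γ = 0.6220 atm.

P₃ ≈ 0.622 atm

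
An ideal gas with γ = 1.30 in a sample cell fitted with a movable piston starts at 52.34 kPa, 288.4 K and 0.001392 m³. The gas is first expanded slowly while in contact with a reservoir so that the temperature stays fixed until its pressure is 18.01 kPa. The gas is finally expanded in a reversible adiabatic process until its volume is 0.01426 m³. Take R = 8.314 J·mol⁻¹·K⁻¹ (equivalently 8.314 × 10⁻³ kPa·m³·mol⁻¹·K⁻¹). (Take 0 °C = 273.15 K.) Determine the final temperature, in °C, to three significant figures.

T₃ ≈ -75.5 °C

Isothermal, so P V is constant: T₂ = T₁; V₂ = V₁·(P₁/P₂) = 0.004045 m³.
Reversible adiabatic, γ = 1.30: T₃ = T₂·(V₂/V₃)^(γ−1) = 197.6 K; P₃ = P₂·(V₂/V₃)^γ = 3.501 kPa.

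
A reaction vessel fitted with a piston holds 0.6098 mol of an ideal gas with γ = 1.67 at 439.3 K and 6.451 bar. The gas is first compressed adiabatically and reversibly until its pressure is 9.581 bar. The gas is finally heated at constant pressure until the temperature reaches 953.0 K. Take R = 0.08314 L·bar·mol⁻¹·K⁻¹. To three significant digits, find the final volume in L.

V₃ ≈ 5.04 L

From PV = nRT: V₁ = nRT₁/P₁ = 3.452 L.
Reversible adiabatic, γ = 1.67: T₂ = T₁·(P₂/P₁)^((γ−1)/γ) = 514.8 K; V₂ = V₁·(P₁/P₂)^(1/γ) = 2.724 L.
P constant ⇒ V ∝ T: P₃ = P₂; V₃ = V₂·(T₃/T₂) = 5.043 L.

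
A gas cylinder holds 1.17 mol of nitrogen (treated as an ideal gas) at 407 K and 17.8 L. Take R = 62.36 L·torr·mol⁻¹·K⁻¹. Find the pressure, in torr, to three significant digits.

PV = nRT ⇒ P = nRT/V = (1.17 × 62.36 × 407) / 17.8

P ≈ 1.67e+03 torr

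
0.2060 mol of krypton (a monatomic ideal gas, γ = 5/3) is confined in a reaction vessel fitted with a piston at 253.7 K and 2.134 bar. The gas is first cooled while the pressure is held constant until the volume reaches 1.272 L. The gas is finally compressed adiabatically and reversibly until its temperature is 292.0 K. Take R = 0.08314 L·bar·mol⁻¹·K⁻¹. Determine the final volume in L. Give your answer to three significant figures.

From PV = nRT: V₁ = nRT₁/P₁ = 2.036 L.
Isobaric, so V/T is constant: P₂ = P₁; T₂ = T₁·(V₂/V₁) = 158.5 K.
Reversible adiabatic, γ = 5/3: P₃ = P₂·(T₃/T₂)^(γ/(γ−1)) = 9.832 bar; V₃ = V₂·(T₂/T₃)^(1/(γ−1)) = 0.5087 L.

V₃ ≈ 0.509 L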